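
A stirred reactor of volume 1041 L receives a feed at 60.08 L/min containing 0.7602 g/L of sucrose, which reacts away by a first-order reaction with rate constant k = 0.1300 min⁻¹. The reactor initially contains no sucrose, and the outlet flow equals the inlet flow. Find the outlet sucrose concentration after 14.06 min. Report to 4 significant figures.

Accumulation = in − out − consumed: V dC/dt = Q C_in − Q C − k V C.
This is linear with rate a = Q/V + k = 0.187714 min⁻¹.
C_ss = Q C_in/(Q + kV) = 0.233728 g/L; C(t) = C_ss + (C₀ − C_ss) e^(−a t).
C(14.06) = 0.233728 + (-0.233728)·e^(−0.187714·14.06) = 0.233728 + (-0.233728)·0.0714144 = 0.217037 g/L.

0.2170 g/L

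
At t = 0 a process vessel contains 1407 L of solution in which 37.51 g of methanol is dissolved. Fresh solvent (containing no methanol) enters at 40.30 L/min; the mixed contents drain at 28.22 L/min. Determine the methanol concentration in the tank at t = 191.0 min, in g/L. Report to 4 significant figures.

0.001046 g/L

Total volume: dV/dt = Q_in − Q_out = 12.0800 L/min, so V(t) = 1407 + 12.0800 t and V(191.0) = 3714.28 L.
No methanol enters, so dm/dt = −Q_out · (m/V).
dm/m = −Q_out dt/(V₀ + 12.0800 t); integrating gives ln(m/m₀) = −(Q_out/(Q_in−Q_out)) ln(V/V₀).
m = m₀ (V₀/V)^(Q_out/(Q_in−Q_out)) = 37.51 × (1407/3714.28)^(2.33609) = 3.88415 g.
C = m/V = 3.88415/3714.28 = 0.00104573 g/L.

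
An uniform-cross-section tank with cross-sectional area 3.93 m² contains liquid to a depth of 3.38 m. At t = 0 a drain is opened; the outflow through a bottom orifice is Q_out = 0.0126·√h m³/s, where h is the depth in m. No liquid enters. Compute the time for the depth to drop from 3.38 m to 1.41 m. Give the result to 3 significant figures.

With no inflow, A dh/dt = −0.0126 √h.
This is separable: 2 d(√h)/dt = −0.0126/A, so √h = √h₀ − (0.0126/(2A)) t.
t = 2A(√h₀ − √h)/0.0126 = 2·3.93·(√3.38 − √1.41)/0.0126
  = 7.8600 × (1.8385 − 1.1874) / 0.0126 = 406.13 s.

406 s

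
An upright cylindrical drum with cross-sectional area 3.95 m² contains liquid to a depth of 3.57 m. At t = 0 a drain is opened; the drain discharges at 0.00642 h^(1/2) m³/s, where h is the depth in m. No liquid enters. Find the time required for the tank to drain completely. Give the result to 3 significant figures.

With no inflow, A dh/dt = −0.00642 √h.
Separate and integrate: 2(√h − √h₀) = −(0.00642/A) t.
Tank is empty when √h = 0: t_empty = 2A√h₀/0.00642.
t_empty = 2·3.95·√3.57/0.00642 = 7.9000·1.8894/0.00642 = 2325.0 s.

2330 s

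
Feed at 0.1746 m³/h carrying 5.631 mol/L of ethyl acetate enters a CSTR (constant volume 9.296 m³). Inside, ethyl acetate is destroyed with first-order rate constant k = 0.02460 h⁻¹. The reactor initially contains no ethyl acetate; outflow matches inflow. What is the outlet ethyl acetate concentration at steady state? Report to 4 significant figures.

V dC/dt = Q(C_in − C) − k V C.
Steady state (dC/dt = 0): C_ss = Q C_in/(Q + kV) = C_in/(1 + kV/Q).
C_ss = 0.1746·5.631/(0.1746 + 0.02460·9.296) = 0.983173/0.403282 = 2.43793 mol/L.

2.438 mol/L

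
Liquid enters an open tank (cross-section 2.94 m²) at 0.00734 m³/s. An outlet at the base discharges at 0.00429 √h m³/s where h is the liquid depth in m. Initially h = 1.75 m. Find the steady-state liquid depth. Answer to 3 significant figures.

Level balance: A dh/dt = 0.00734 − 0.00429 √h. Setting dh/dt = 0:
Q_in = 0.00429 √h_ss ⇒ √h_ss = 0.00734/0.00429 = 1.7110.
h_ss = 1.7110² = 2.9274 m. (Since h₀ = 1.75 m < h_ss, the level will rise toward this value.)

2.93 m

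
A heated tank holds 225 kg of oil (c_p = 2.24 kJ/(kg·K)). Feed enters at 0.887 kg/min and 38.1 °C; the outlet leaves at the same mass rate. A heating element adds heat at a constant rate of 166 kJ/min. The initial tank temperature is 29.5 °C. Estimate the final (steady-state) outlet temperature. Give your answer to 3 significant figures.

First-law balance (no shaft work): M c_p dT/dt = ṁ c_p (T_in − T) + 166.
At steady state dT/dt = 0 ⇒ T_ss = T_in + Q̇/(ṁ c_p) = 38.1 + 166/(0.887·2.24) = 121.65 °C.

122 °C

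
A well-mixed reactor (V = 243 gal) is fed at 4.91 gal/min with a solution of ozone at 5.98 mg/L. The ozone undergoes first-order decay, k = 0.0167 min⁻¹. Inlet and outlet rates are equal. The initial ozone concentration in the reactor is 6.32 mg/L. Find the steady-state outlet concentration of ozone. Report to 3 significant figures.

Accumulation = in − out − consumed: V dC/dt = Q C_in − Q C − k V C.
At steady state: 0 = Q C_in − (Q + kV) C_ss, so C_ss = Q C_in/(Q + kV).
C_ss = 4.91·5.98/(4.91 + 0.0167·243) = 29.362/8.9681 = 3.2740 mg/L.

3.27 mg/L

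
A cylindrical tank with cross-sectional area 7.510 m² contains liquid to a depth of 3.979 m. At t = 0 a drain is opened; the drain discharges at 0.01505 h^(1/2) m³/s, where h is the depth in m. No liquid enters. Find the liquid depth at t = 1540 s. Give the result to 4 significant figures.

Unsteady balance on liquid volume: A dh/dt = −0.01505 √h.
∫ h^(−1/2) dh = −(0.01505/A) ∫ dt, giving 2√h = 2√h₀ − (0.01505/A) t.
√h = √3.979 − 0.01505·1540/(2·7.510) = 1.99474 − 1.54308 = 0.451667.
h = 0.451667² = 0.204003 m.

0.2040 m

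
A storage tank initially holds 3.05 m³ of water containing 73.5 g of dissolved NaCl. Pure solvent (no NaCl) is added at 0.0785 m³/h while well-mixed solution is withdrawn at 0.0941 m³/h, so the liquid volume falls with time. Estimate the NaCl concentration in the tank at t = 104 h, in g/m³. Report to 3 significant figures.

Let m(t) be the amount of NaCl. Volume: V(t) = V₀ + (Q_in − Q_out) t = 3.05 − 0.015600 t; V(104) = 1.4276 m³.
No NaCl enters, so dm/dt = −Q_out · (m/V).
dm/m = −Q_out dt/(V₀ − 0.015600 t); integrating gives ln(m/m₀) = −(Q_out/(Q_in−Q_out)) ln(V/V₀).
m = m₀ (V₀/V)^(Q_out/(Q_in−Q_out)) = 73.5 × (3.05/1.4276)^(-6.0321) = 0.75433 g.
C = m/V = 0.75433/1.4276 = 0.52839 g/m³.

0.528 g/m³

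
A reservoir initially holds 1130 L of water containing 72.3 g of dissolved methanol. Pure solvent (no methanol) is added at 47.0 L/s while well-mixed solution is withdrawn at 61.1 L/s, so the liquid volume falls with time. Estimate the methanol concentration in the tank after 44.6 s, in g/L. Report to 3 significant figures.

Total volume: dV/dt = Q_in − Q_out = -14.100 L/s, so V(t) = 1130 − 14.100 t and V(44.6) = 501.14 L.
Species balance (pure solvent in): dm/dt = −Q_out · m/V(t).
dm/m = −Q_out dt/(V₀ − 14.100 t); integrating gives ln(m/m₀) = −(Q_out/(Q_in−Q_out)) ln(V/V₀).
m = m₀ (V₀/V)^(Q_out/(Q_in−Q_out)) = 72.3 × (1130/501.14)^(-4.3333) = 2.1328 g.
C = m/V = 2.1328/501.14 = 0.0042559 g/L.

0.00426 g/L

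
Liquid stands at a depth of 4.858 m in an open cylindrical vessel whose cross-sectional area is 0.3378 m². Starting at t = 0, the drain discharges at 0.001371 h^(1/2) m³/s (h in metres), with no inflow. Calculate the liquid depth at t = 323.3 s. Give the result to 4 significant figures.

2.396 m

Unsteady balance on liquid volume: A dh/dt = −0.001371 √h.
This is separable: 2 d(√h)/dt = −0.001371/A, so √h = √h₀ − (0.001371/(2A)) t.
√h = √4.858 − 0.001371·323.3/(2·0.3378) = 2.20409 − 0.656075 = 1.54801.
h = 1.54801² = 2.39634 m.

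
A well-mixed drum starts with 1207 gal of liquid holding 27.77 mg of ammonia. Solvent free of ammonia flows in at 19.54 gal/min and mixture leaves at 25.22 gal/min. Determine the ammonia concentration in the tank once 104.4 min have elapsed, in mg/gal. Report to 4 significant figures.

0.002249 mg/gal

Total volume: dV/dt = Q_in − Q_out = -5.68000 gal/min, so V(t) = 1207 − 5.68000 t and V(104.4) = 614.008 gal.
Solute balance: dm/dt = 0 − Q_out C = −Q_out m/V(t).
Separate: dm/m = −Q_out dt/V(t) ⇒ ln(m/m₀) = −(Q_out/(Q_in−Q_out)) ln(V/V₀).
m = m₀ (V₀/V)^(Q_out/(Q_in−Q_out)) = 27.77 × (1207/614.008)^(-4.44014) = 1.38117 mg.
C = m/V = 1.38117/614.008 = 0.00224943 mg/gal.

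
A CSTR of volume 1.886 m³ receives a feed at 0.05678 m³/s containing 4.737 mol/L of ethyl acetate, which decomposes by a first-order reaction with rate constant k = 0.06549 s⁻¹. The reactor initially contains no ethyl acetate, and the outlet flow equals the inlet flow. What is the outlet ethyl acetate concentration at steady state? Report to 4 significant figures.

1.492 mol/L

V dC/dt = Q(C_in − C) − k V C.
Steady state (dC/dt = 0): C_ss = Q C_in/(Q + kV) = C_in/(1 + kV/Q).
C_ss = 0.05678·4.737/(0.05678 + 0.06549·1.886) = 0.268967/0.180294 = 1.49182 mol/L.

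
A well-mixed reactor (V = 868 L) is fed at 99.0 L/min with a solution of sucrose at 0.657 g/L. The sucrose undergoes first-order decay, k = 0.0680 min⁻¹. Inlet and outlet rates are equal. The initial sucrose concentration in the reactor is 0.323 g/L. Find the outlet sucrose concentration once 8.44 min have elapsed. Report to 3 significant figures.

0.393 g/L

Species balance: V dC/dt = Q C_in − Q C − k V C.
This is linear with rate a = Q/V + k = 0.18206 min⁻¹.
C_ss = Q C_in/(Q + kV) = 0.41160 g/L; C(t) = C_ss + (C₀ − C_ss) e^(−a t).
C(8.44) = 0.41160 + (-0.088602)·e^(−0.18206·8.44) = 0.41160 + (-0.088602)·0.21512 = 0.39254 g/L.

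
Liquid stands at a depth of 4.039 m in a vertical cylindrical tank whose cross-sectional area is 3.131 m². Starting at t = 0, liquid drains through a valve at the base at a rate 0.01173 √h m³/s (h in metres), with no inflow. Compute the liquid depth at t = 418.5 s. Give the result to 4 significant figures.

1.503 m

With no inflow, A dh/dt = −0.01173 √h.
Separate and integrate: 2(√h − √h₀) = −(0.01173/A) t.
√h = √4.039 − 0.01173·418.5/(2·3.131) = 2.00973 − 0.783936 = 1.22579.
h = 1.22579² = 1.50256 m.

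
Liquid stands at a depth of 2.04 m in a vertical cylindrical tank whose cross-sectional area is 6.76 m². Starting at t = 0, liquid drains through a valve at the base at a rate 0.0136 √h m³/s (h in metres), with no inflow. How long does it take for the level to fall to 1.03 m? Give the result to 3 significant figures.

411 s

A dh/dt = −Q_out = −0.0136 √h.
This is separable: 2 d(√h)/dt = −0.0136/A, so √h = √h₀ − (0.0136/(2A)) t.
t = 2A(√h₀ − √h)/0.0136 = 2·6.76·(√2.04 − √1.03)/0.0136
  = 13.520 × (1.4283 − 1.0149) / 0.0136 = 410.96 s.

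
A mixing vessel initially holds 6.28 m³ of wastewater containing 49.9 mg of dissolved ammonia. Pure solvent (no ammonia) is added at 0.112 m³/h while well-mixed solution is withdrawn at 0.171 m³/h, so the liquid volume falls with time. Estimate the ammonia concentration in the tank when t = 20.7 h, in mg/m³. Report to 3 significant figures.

5.27 mg/m³

Total volume: dV/dt = Q_in − Q_out = -0.059000 m³/h, so V(t) = 6.28 − 0.059000 t and V(20.7) = 5.0587 m³.
No ammonia enters, so dm/dt = −Q_out · (m/V).
Separate: dm/m = −Q_out dt/V(t) ⇒ ln(m/m₀) = −(Q_out/(Q_in−Q_out)) ln(V/V₀).
m = m₀ (V₀/V)^(Q_out/(Q_in−Q_out)) = 49.9 × (6.28/5.0587)^(-2.8983) = 26.662 mg.
C = m/V = 26.662/5.0587 = 5.2705 mg/m³.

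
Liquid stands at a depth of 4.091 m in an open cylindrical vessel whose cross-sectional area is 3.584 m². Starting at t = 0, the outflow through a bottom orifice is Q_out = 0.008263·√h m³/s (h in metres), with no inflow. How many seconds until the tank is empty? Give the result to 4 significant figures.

A dh/dt = −Q_out = −0.008263 √h.
This is separable: 2 d(√h)/dt = −0.008263/A, so √h = √h₀ − (0.008263/(2A)) t.
Set h = 0: 2√h₀ = (0.008263/A) t_empty ⇒ t_empty = 2A√h₀/0.008263.
t_empty = 2·3.584·√4.091/0.008263 = 7.16800·2.02262/0.008263 = 1754.59 s.

1755 s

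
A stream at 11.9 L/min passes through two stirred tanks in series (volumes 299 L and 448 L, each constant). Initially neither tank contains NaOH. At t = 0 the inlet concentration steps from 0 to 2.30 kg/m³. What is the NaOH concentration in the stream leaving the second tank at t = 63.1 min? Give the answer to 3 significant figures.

1.38 kg/m³

Time constants: τᵢ = Vᵢ/Q for each well-mixed tank.
τ₁ = 299/11.9 = 25.126 min; τ₂ = 448/11.9 = 37.647 min.
Solving the cascade with C₁(0)=C₂(0)=0 gives C₂(t) = C_in[1 − (τ₁ e^(−t/τ₁) − τ₂ e^(−t/τ₂))/(τ₁ − τ₂)].
At t = 63.1: e^(−t/τ₁) = 0.081160, e^(−t/τ₂) = 0.18710.
C₂ = 2.30·[1 − (25.126·0.081160 − 37.647·0.18710)/(-12.521)] = 2.30·0.60030 = 1.3807 kg/m³.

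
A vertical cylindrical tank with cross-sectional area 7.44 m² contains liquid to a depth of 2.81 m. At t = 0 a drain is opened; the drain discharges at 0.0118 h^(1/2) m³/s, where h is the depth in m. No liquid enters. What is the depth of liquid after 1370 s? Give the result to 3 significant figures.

With no inflow, A dh/dt = −0.0118 √h.
Separate and integrate: 2(√h − √h₀) = −(0.0118/A) t.
√h = √2.81 − 0.0118·1370/(2·7.44) = 1.6763 − 1.0864 = 0.58988.
h = 0.58988² = 0.34796 m.

0.348 m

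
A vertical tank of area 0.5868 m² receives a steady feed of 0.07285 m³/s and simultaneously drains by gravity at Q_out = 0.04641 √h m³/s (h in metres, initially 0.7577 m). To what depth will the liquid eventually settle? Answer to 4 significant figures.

2.464 m

A dh/dt = Q_in − 0.04641 √h. Steady state requires inflow = outflow:
Q_in = 0.04641 √h_ss ⇒ √h_ss = 0.07285/0.04641 = 1.56970.
h_ss = 1.56970² = 2.46397 m. (Since h₀ = 0.7577 m < h_ss, the level will rise toward this value.)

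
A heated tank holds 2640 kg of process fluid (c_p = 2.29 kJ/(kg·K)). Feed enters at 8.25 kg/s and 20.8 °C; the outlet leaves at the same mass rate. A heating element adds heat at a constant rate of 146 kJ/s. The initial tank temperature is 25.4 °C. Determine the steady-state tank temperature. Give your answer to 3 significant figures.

28.5 °C

M c_p dT/dt = ṁ c_p (T_in − T) + Q̇.
At steady state dT/dt = 0 ⇒ T_ss = T_in + Q̇/(ṁ c_p) = 20.8 + 146/(8.25·2.29) = 28.528 °C.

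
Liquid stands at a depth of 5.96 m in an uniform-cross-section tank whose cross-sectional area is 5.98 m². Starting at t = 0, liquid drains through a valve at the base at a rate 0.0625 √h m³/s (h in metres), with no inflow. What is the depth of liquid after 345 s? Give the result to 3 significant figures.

0.408 m

With no inflow, A dh/dt = −0.0625 √h.
This is separable: 2 d(√h)/dt = −0.0625/A, so √h = √h₀ − (0.0625/(2A)) t.
√h = √5.96 − 0.0625·345/(2·5.98) = 2.4413 − 1.8029 = 0.63843.
h = 0.63843² = 0.40759 m.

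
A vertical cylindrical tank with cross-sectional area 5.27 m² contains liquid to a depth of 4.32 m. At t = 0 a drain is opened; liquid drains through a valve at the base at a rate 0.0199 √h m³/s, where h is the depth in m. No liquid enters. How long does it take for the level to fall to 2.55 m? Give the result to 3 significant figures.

255 s

Mass balance (ρ constant): A dh/dt = −0.0199 √h.
This is separable: 2 d(√h)/dt = −0.0199/A, so √h = √h₀ − (0.0199/(2A)) t.
t = 2A(√h₀ − √h)/0.0199 = 2·5.27·(√4.32 − √2.55)/0.0199
  = 10.540 × (2.0785 − 1.5969) / 0.0199 = 255.07 s.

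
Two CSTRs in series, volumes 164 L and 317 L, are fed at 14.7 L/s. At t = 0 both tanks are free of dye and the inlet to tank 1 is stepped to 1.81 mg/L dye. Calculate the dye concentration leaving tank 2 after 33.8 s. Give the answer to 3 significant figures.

Each tank obeys Vᵢ dCᵢ/dt = Q(Cᵢ₋₁ − Cᵢ), so τᵢ = Vᵢ/Q.
τ₁ = 164/14.7 = 11.156 s; τ₂ = 317/14.7 = 21.565 s.
Tank 1: C₁ = C_in(1 − e^(−t/τ₁)). Tank 2 (τ₁ ≠ τ₂): C₂ = C_in[1 − (τ₁ e^(−t/τ₁) − τ₂ e^(−t/τ₂))/(τ₁ − τ₂)].
At t = 33.8: e^(−t/τ₁) = 0.048333, e^(−t/τ₂) = 0.20859.
C₂ = 1.81·[1 − (11.156·0.048333 − 21.565·0.20859)/(-10.408)] = 1.81·0.61963 = 1.1215 mg/L.

1.12 mg/L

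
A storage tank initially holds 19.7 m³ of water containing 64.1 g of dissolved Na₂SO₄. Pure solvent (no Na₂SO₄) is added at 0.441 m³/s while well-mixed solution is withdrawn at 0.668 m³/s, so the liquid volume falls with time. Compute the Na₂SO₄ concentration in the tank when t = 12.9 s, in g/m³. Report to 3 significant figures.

2.38 g/m³

Let m(t) be the amount of Na₂SO₄. Volume: V(t) = V₀ + (Q_in − Q_out) t = 19.7 − 0.22700 t; V(12.9) = 16.772 m³.
Solute balance: dm/dt = 0 − Q_out C = −Q_out m/V(t).
Separate: dm/m = −Q_out dt/V(t) ⇒ ln(m/m₀) = −(Q_out/(Q_in−Q_out)) ln(V/V₀).
m = m₀ (V₀/V)^(Q_out/(Q_in−Q_out)) = 64.1 × (19.7/16.772)^(-2.9427) = 39.920 g.
C = m/V = 39.920/16.772 = 2.3802 g/m³.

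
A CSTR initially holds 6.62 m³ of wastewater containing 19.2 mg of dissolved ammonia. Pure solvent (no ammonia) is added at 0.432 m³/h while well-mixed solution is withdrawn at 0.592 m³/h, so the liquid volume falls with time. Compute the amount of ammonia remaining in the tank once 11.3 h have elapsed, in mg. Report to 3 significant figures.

5.90 mg

Let m(t) be the amount of ammonia. Volume: V(t) = V₀ + (Q_in − Q_out) t = 6.62 − 0.16000 t; V(11.3) = 4.8120 m³.
Solute balance: dm/dt = 0 − Q_out C = −Q_out m/V(t).
Separate: dm/m = −Q_out dt/V(t) ⇒ ln(m/m₀) = −(Q_out/(Q_in−Q_out)) ln(V/V₀).
m = m₀ (V₀/V)^(Q_out/(Q_in−Q_out)) = 19.2 × (6.62/4.8120)^(-3.7000) = 5.8984 mg.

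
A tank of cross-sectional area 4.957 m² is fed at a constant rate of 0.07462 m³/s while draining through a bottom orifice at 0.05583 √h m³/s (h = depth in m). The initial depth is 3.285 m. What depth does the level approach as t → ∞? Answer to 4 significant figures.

1.786 m

Volume balance on the tank: A dh/dt = Q_in − 0.05583 √h. At steady state dh/dt = 0:
Q_in = 0.05583 √h_ss ⇒ √h_ss = 0.07462/0.05583 = 1.33656.
h_ss = 1.33656² = 1.78639 m. (Since h₀ = 3.285 m > h_ss, the level will fall toward this value.)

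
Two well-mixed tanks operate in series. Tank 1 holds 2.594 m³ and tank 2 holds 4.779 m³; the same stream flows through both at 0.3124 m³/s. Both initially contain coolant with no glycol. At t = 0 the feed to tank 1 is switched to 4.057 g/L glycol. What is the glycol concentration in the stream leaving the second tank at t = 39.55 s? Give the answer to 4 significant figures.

3.429 g/L

Species balance on tank i: dCᵢ/dt = (Cᵢ₋₁ − Cᵢ)/τᵢ with τᵢ = Vᵢ/Q.
τ₁ = 2.594/0.3124 = 8.30346 s; τ₂ = 4.779/0.3124 = 15.2977 s.
Tank 1: C₁ = C_in(1 − e^(−t/τ₁)). Tank 2 (τ₁ ≠ τ₂): C₂ = C_in[1 − (τ₁ e^(−t/τ₁) − τ₂ e^(−t/τ₂))/(τ₁ − τ₂)].
At t = 39.55: e^(−t/τ₁) = 0.00853930, e^(−t/τ₂) = 0.0753692.
C₂ = 4.057·[1 − (8.30346·0.00853930 − 15.2977·0.0753692)/(-6.99424)] = 4.057·0.845291 = 3.42935 g/L.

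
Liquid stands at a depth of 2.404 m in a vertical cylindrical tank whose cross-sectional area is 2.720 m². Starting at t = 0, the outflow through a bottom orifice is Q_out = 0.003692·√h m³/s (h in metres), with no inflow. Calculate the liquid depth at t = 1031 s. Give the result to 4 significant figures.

With no inflow, A dh/dt = −0.003692 √h.
Separate and integrate: 2(√h − √h₀) = −(0.003692/A) t.
√h = √2.404 − 0.003692·1031/(2·2.720) = 1.55048 − 0.699715 = 0.850768.
h = 0.850768² = 0.723807 m.

0.7238 m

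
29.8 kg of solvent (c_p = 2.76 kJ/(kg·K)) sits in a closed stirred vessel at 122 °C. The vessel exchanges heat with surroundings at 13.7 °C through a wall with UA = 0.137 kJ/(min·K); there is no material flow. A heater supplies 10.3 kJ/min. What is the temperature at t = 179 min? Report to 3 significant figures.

113 °C

M c_p dT/dt = −UA(T − T_amb) + Q̇.
dT/dt = (T_ss − T)/τ with T_ss = T_amb + Q̇/UA = 13.7 + 10.3/0.137 = 88.882 °C, τ = M c_p/UA = 29.8·2.76/0.137 = 600.35 min.
Integrating: T(t) = T_ss + (T₀ − T_ss) e^(−t/τ).
T(179) = 88.882 + (33.118)·0.74218 = 113.46 °C.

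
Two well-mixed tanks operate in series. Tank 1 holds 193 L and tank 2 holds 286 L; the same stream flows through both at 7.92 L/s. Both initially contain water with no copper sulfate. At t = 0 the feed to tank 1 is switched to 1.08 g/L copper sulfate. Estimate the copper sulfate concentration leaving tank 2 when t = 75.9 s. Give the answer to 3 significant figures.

0.774 g/L

Species balance on tank i: dCᵢ/dt = (Cᵢ₋₁ − Cᵢ)/τᵢ with τᵢ = Vᵢ/Q.
τ₁ = 193/7.92 = 24.369 s; τ₂ = 286/7.92 = 36.111 s.
Tank 1: C₁ = C_in(1 − e^(−t/τ₁)). Tank 2 (τ₁ ≠ τ₂): C₂ = C_in[1 − (τ₁ e^(−t/τ₁) − τ₂ e^(−t/τ₂))/(τ₁ − τ₂)].
At t = 75.9: e^(−t/τ₁) = 0.044394, e^(−t/τ₂) = 0.12223.
C₂ = 1.08·[1 − (24.369·0.044394 − 36.111·0.12223)/(-11.742)] = 1.08·0.71624 = 0.77354 g/L.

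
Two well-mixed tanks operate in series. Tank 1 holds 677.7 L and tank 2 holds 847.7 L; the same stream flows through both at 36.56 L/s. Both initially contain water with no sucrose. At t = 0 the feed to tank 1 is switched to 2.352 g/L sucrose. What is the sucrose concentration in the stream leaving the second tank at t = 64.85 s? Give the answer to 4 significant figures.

Time constants: τᵢ = Vᵢ/Q for each well-mixed tank.
τ₁ = 677.7/36.56 = 18.5367 s; τ₂ = 847.7/36.56 = 23.1865 s.
Solving the cascade with C₁(0)=C₂(0)=0 gives C₂(t) = C_in[1 − (τ₁ e^(−t/τ₁) − τ₂ e^(−t/τ₂))/(τ₁ − τ₂)].
At t = 64.85: e^(−t/τ₁) = 0.0302435, e^(−t/τ₂) = 0.0610000.
C₂ = 2.352·[1 − (18.5367·0.0302435 − 23.1865·0.0610000)/(-4.64989)] = 2.352·0.816390 = 1.92015 g/L.

1.920 g/L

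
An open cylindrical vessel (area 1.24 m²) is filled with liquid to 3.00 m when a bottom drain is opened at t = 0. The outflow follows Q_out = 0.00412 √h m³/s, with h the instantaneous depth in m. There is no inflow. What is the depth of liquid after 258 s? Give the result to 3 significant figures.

A dh/dt = −Q_out = −0.00412 √h.
This is separable: 2 d(√h)/dt = −0.00412/A, so √h = √h₀ − (0.00412/(2A)) t.
√h = √3.00 − 0.00412·258/(2·1.24) = 1.7321 − 0.42861 = 1.3034.
h = 1.3034² = 1.6990 m.

1.70 m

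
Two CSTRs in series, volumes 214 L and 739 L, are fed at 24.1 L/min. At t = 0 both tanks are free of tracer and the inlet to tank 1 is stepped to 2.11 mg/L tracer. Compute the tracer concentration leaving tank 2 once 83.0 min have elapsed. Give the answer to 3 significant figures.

1.91 mg/L

Each tank obeys Vᵢ dCᵢ/dt = Q(Cᵢ₋₁ − Cᵢ), so τᵢ = Vᵢ/Q.
τ₁ = 214/24.1 = 8.8797 min; τ₂ = 739/24.1 = 30.664 min.
Solving the cascade with C₁(0)=C₂(0)=0 gives C₂(t) = C_in[1 − (τ₁ e^(−t/τ₁) − τ₂ e^(−t/τ₂))/(τ₁ − τ₂)].
At t = 83.0: e^(−t/τ₁) = 8.7210e-05, e^(−t/τ₂) = 0.066752.
C₂ = 2.11·[1 − (8.8797·8.7210e-05 − 30.664·0.066752)/(-21.784)] = 2.11·0.90607 = 1.9118 mg/L.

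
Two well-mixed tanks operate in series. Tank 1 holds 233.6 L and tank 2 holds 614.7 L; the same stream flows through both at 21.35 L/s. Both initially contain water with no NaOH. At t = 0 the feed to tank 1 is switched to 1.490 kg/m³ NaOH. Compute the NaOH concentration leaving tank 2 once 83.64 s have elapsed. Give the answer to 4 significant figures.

1.359 kg/m³

Time constants: τᵢ = Vᵢ/Q for each well-mixed tank.
τ₁ = 233.6/21.35 = 10.9415 s; τ₂ = 614.7/21.35 = 28.7916 s.
Solving the cascade with C₁(0)=C₂(0)=0 gives C₂(t) = C_in[1 − (τ₁ e^(−t/τ₁) − τ₂ e^(−t/τ₂))/(τ₁ − τ₂)].
At t = 83.64: e^(−t/τ₁) = 0.000478754, e^(−t/τ₂) = 0.0547479.
C₂ = 1.490·[1 − (10.9415·0.000478754 − 28.7916·0.0547479)/(-17.8501)] = 1.490·0.911987 = 1.35886 kg/m³.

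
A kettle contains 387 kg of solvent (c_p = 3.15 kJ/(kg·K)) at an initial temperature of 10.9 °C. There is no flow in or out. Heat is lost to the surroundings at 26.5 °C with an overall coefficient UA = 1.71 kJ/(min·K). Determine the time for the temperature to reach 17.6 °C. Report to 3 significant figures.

Lumped-capacitance energy balance: M c_p dT/dt = UA(T_amb − T).
τ = M c_p/UA = 712.89 min; T_ss = T_amb = 26.500 °C.
T(t) = T_ss + (T₀ − T_ss)e^(−t/τ); set T = 17.6:
t = −τ ln[(T − T_ss)/(T₀ − T_ss)] = −712.89 · ln(0.57051) = 400.09 min.

400 min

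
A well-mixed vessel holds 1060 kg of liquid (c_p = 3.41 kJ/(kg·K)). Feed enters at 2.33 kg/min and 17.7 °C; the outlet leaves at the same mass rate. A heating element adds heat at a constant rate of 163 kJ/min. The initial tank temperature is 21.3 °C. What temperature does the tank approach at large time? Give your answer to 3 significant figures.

M c_p dT/dt = ṁ c_p (T_in − T) + Q̇.
At steady state dT/dt = 0 ⇒ T_ss = T_in + Q̇/(ṁ c_p) = 17.7 + 163/(2.33·3.41) = 38.215 °C.

38.2 °C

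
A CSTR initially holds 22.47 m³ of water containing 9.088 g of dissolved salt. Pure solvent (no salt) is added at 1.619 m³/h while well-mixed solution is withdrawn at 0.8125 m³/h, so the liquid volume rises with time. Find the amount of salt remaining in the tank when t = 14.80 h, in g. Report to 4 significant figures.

5.916 g

Total volume: dV/dt = Q_in − Q_out = 0.806500 m³/h, so V(t) = 22.47 + 0.806500 t and V(14.80) = 34.4062 m³.
Solute balance: dm/dt = 0 − Q_out C = −Q_out m/V(t).
Separate: dm/m = −Q_out dt/V(t) ⇒ ln(m/m₀) = −(Q_out/(Q_in−Q_out)) ln(V/V₀).
m = m₀ (V₀/V)^(Q_out/(Q_in−Q_out)) = 9.088 × (22.47/34.4062)^(1.00744) = 5.91641 g.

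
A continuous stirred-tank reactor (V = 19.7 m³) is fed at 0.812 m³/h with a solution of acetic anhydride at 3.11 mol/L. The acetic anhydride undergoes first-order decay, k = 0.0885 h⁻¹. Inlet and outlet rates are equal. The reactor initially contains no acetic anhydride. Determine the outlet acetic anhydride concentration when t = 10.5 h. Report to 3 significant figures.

Species balance: V dC/dt = Q C_in − Q C − k V C.
dC/dt = (Q/V) C_in − (Q/V + k) C; effective rate a = Q/V + k = 0.041218 + 0.0885 = 0.12972 h⁻¹.
C_ss = Q C_in/(Q + kV) = 0.98821 mol/L; C(t) = C_ss + (C₀ − C_ss) e^(−a t).
C(10.5) = 0.98821 + (-0.98821)·e^(−0.12972·10.5) = 0.98821 + (-0.98821)·0.25614 = 0.73509 mol/L.

0.735 mol/L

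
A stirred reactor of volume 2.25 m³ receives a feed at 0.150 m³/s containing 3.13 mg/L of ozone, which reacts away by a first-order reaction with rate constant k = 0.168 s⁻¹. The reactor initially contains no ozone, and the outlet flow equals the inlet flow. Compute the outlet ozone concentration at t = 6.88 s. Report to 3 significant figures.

Species balance: V dC/dt = Q C_in − Q C − k V C.
This is linear with rate a = Q/V + k = 0.23467 s⁻¹.
C_ss = Q C_in/(Q + kV) = 0.88920 mg/L; C(t) = C_ss + (C₀ − C_ss) e^(−a t).
C(6.88) = 0.88920 + (-0.88920)·e^(−0.23467·6.88) = 0.88920 + (-0.88920)·0.19899 = 0.71226 mg/L.

0.712 mg/L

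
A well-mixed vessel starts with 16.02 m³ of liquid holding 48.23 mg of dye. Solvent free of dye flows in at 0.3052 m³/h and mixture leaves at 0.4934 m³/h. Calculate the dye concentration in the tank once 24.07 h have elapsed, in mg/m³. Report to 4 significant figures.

Let m(t) be the amount of dye. Volume: V(t) = V₀ + (Q_in − Q_out) t = 16.02 − 0.188200 t; V(24.07) = 11.4900 m³.
Species balance (pure solvent in): dm/dt = −Q_out · m/V(t).
dm/m = −Q_out dt/(V₀ − 0.188200 t); integrating gives ln(m/m₀) = −(Q_out/(Q_in−Q_out)) ln(V/V₀).
m = m₀ (V₀/V)^(Q_out/(Q_in−Q_out)) = 48.23 × (16.02/11.4900)^(-2.62168) = 20.1790 mg.
C = m/V = 20.1790/11.4900 = 1.75622 mg/m³.

1.756 mg/m³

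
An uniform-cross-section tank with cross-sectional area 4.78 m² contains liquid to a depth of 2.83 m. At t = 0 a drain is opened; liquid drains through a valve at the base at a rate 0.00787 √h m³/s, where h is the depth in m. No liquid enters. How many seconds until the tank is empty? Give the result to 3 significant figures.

Mass balance (ρ constant): A dh/dt = −0.00787 √h.
Separate and integrate: 2(√h − √h₀) = −(0.00787/A) t.
Set h = 0: 2√h₀ = (0.00787/A) t_empty ⇒ t_empty = 2A√h₀/0.00787.
t_empty = 2·4.78·√2.83/0.00787 = 9.5600·1.6823/0.00787 = 2043.5 s.

2040 s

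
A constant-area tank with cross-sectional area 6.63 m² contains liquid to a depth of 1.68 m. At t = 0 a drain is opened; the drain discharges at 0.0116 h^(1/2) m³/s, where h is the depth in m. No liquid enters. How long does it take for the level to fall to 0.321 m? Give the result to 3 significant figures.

With no inflow, A dh/dt = −0.0116 √h.
Separate and integrate: 2(√h − √h₀) = −(0.0116/A) t.
t = 2A(√h₀ − √h)/0.0116 = 2·6.63·(√1.68 − √0.321)/0.0116
  = 13.260 × (1.2961 − 0.56657) / 0.0116 = 833.98 s.

834 s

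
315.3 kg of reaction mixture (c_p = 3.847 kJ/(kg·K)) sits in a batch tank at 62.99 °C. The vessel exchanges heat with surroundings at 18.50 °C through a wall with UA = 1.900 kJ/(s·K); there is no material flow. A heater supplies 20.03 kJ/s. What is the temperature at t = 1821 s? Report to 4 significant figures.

M c_p dT/dt = −UA(T − T_amb) + Q̇.
dT/dt = (T_ss − T)/τ with T_ss = T_amb + Q̇/UA = 18.50 + 20.03/1.900 = 29.0421 °C, τ = M c_p/UA = 315.3·3.847/1.900 = 638.400 s.
Solution: T(t) = T_ss + (T₀ − T_ss) e^(−t/τ).
T(1821) = 29.0421 + (33.9479)·0.0577030 = 31.0010 °C.

31.00 °C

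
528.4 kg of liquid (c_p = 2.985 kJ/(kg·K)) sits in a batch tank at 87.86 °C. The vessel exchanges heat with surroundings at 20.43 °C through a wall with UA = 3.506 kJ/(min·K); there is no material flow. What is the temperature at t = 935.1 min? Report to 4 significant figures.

28.87 °C

M c_p dT/dt = −UA(T − T_amb).
dT/dt = (T_ss − T)/τ with T_ss = T_amb = 20.4300 °C, τ = M c_p/UA = 528.4·2.985/3.506 = 449.878 min.
T approaches T_ss exponentially: T(t) = T_ss + (T₀ − T_ss) e^(−t/τ).
T(935.1) = 20.4300 + (67.4300)·0.125110 = 28.8662 °C.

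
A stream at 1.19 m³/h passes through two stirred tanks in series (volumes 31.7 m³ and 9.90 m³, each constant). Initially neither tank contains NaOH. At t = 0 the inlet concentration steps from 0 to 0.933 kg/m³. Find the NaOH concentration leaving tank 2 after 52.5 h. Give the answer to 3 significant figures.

0.745 kg/m³

Each tank obeys Vᵢ dCᵢ/dt = Q(Cᵢ₋₁ − Cᵢ), so τᵢ = Vᵢ/Q.
τ₁ = 31.7/1.19 = 26.639 h; τ₂ = 9.90/1.19 = 8.3193 h.
Tank 1: C₁ = C_in(1 − e^(−t/τ₁)). Tank 2 (τ₁ ≠ τ₂): C₂ = C_in[1 − (τ₁ e^(−t/τ₁) − τ₂ e^(−t/τ₂))/(τ₁ − τ₂)].
At t = 52.5: e^(−t/τ₁) = 0.13934, e^(−t/τ₂) = 0.0018169.
C₂ = 0.933·[1 − (26.639·0.13934 − 8.3193·0.0018169)/(18.319)] = 0.933·0.79820 = 0.74472 kg/m³.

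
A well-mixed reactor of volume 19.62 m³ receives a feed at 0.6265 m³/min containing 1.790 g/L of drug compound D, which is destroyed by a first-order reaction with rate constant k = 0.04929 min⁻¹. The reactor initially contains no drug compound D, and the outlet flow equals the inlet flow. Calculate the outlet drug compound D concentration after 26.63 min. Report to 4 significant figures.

0.6228 g/L

V dC/dt = Q(C_in − C) − k V C.
This is linear with rate a = Q/V + k = 0.0812217 min⁻¹.
C_ss = Q C_in/(Q + kV) = 0.703725 g/L; C(t) = C_ss + (C₀ − C_ss) e^(−a t).
C(26.63) = 0.703725 + (-0.703725)·e^(−0.0812217·26.63) = 0.703725 + (-0.703725)·0.114987 = 0.622806 g/L.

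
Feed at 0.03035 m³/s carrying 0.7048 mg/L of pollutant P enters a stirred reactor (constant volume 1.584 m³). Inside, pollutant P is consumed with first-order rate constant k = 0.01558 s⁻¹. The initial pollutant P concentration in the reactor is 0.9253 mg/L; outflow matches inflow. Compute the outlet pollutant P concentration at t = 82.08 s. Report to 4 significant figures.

V dC/dt = Q(C_in − C) − k V C.
This is linear with rate a = Q/V + k = 0.0347404 s⁻¹.
C_ss = Q C_in/(Q + kV) = 0.388718 mg/L; C(t) = C_ss + (C₀ − C_ss) e^(−a t).
C(82.08) = 0.388718 + (0.536582)·e^(−0.0347404·82.08) = 0.388718 + (0.536582)·0.0577583 = 0.419711 mg/L.

0.4197 mg/L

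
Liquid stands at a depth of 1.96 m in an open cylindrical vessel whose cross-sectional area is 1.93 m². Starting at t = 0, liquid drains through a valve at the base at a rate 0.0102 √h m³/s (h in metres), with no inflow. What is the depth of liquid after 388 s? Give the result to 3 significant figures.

0.140 m

A dh/dt = −Q_out = −0.0102 √h.
Separate and integrate: 2(√h − √h₀) = −(0.0102/A) t.
√h = √1.96 − 0.0102·388/(2·1.93) = 1.4000 − 1.0253 = 0.37472.
h = 0.37472² = 0.14041 m.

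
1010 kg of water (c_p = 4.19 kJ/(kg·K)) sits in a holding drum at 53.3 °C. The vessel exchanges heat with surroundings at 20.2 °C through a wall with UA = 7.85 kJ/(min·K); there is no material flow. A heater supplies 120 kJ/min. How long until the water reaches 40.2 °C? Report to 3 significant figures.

Lumped-capacitance energy balance: M c_p dT/dt = UA(T_amb − T) + Q̇.
τ = M c_p/UA = 539.10 min; T_ss = T_amb + Q̇/UA = 20.2 + 120/7.85 = 35.487 °C.
T(t) = T_ss + (T₀ − T_ss)e^(−t/τ); set T = 40.2:
t = −τ ln[(T − T_ss)/(T₀ − T_ss)] = −539.10 · ln(0.26460) = 716.75 min.

717 min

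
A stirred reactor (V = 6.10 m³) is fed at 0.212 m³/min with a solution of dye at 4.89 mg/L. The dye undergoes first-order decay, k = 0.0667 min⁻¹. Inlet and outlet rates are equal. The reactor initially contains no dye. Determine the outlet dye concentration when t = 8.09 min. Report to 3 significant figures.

Accumulation = in − out − consumed: V dC/dt = Q C_in − Q C − k V C.
dC/dt = (Q/V) C_in − (Q/V + k) C; effective rate a = Q/V + k = 0.034754 + 0.0667 = 0.10145 min⁻¹.
C_ss = Q C_in/(Q + kV) = 1.6751 mg/L; C(t) = C_ss + (C₀ − C_ss) e^(−a t).
C(8.09) = 1.6751 + (-1.6751)·e^(−0.10145·8.09) = 1.6751 + (-1.6751)·0.44010 = 0.93791 mg/L.

0.938 mg/L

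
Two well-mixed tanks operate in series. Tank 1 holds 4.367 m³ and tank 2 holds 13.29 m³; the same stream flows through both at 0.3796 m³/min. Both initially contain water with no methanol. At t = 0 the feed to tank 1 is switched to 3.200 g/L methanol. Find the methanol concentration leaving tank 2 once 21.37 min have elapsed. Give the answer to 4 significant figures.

Species balance on tank i: dCᵢ/dt = (Cᵢ₋₁ − Cᵢ)/τᵢ with τᵢ = Vᵢ/Q.
τ₁ = 4.367/0.3796 = 11.5042 min; τ₂ = 13.29/0.3796 = 35.0105 min.
Tank 1: C₁ = C_in(1 − e^(−t/τ₁)). Tank 2 (τ₁ ≠ τ₂): C₂ = C_in[1 − (τ₁ e^(−t/τ₁) − τ₂ e^(−t/τ₂))/(τ₁ − τ₂)].
At t = 21.37: e^(−t/τ₁) = 0.156050, e^(−t/τ₂) = 0.543140.
C₂ = 3.200·[1 − (11.5042·0.156050 − 35.0105·0.543140)/(-23.5063)] = 3.200·0.267414 = 0.855725 g/L.

0.8557 g/L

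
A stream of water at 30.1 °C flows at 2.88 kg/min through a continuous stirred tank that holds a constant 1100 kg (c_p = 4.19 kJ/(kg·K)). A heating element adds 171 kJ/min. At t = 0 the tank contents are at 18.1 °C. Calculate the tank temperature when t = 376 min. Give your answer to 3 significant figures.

M c_p dT/dt = ṁ c_p (T_in − T) + Q̇.
Rearrange: dT/dt = (T_ss − T)/τ with τ = M/ṁ = 381.94 min and T_ss = T_in + Q̇/(ṁ c_p) = 44.271 °C.
T approaches T_ss exponentially: T(t) = T_ss + (T₀ − T_ss) e^(−t/τ).
T(376) = 44.271 + (-26.171)·e^(−376/381.94) = 44.271 + (-26.171)·0.37365 = 34.492 °C.

34.5 °C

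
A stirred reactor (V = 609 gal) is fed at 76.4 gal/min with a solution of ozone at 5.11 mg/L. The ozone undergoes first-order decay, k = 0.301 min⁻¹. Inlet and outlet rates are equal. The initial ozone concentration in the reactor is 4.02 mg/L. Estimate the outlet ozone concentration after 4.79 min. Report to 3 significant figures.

Accumulation = in − out − consumed: V dC/dt = Q C_in − Q C − k V C.
dC/dt = (Q/V) C_in − (Q/V + k) C; effective rate a = Q/V + k = 0.12545 + 0.301 = 0.42645 min⁻¹.
C_ss = Q C_in/(Q + kV) = 1.5032 mg/L; C(t) = C_ss + (C₀ − C_ss) e^(−a t).
C(4.79) = 1.5032 + (2.5168)·e^(−0.42645·4.79) = 1.5032 + (2.5168)·0.12968 = 1.8296 mg/L.

1.83 mg/L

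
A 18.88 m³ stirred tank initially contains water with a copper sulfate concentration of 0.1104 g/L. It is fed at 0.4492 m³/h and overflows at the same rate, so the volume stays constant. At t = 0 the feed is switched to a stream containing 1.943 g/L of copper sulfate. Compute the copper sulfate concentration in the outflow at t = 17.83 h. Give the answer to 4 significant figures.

0.7440 g/L

Transient balance on the dissolved component: V dC/dt = Q(C_in − C).
So dC/dt = (C_in − C)/τ with τ = V/Q = 18.88/0.4492 = 42.0303 h.
This is linear first-order; C(t) = C_in + (C₀ − C_in) e^(−t/τ).
C(17.83) = 1.943 + (0.1104 − 1.943)·e^(−17.83/42.0303) = 1.943 + (-1.83260)·0.654281 = 0.743964 g/L.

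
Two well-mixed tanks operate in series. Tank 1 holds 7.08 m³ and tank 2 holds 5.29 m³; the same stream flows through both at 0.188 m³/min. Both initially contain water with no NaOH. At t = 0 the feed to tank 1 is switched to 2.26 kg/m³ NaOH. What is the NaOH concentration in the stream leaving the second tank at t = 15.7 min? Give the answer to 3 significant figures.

Time constants: τᵢ = Vᵢ/Q for each well-mixed tank.
τ₁ = 7.08/0.188 = 37.660 min; τ₂ = 5.29/0.188 = 28.138 min.
Solving the cascade with C₁(0)=C₂(0)=0 gives C₂(t) = C_in[1 − (τ₁ e^(−t/τ₁) − τ₂ e^(−t/τ₂))/(τ₁ − τ₂)].
At t = 15.7: e^(−t/τ₁) = 0.65909, e^(−t/τ₂) = 0.57238.
C₂ = 2.26·[1 − (37.660·0.65909 − 28.138·0.57238)/(9.5213)] = 2.26·0.084638 = 0.19128 kg/m³.

0.191 kg/m³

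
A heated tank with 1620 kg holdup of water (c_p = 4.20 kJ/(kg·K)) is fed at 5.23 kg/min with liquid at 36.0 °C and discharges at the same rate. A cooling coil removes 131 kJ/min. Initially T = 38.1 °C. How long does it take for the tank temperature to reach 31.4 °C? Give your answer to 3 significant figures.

M c_p dT/dt = ṁ c_p (T_in − T) − Q̇.
τ = M/ṁ = 309.75 min; T_ss = T_in − Q̇/(ṁ c_p) = 30.036 °C.
T(t) = T_ss + (T₀ − T_ss) e^(−t/τ). Set T = 31.4:
e^(−t/τ) = (31.4 − 30.036)/(38.1 − 30.036) = 0.16912
t = −309.75 · ln(0.16912) = 550.47 min.

550 min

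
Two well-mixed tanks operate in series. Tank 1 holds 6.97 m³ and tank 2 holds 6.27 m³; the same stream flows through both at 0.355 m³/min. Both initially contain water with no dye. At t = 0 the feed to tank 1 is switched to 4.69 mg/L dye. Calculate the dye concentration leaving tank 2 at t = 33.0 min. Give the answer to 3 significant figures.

Time constants: τᵢ = Vᵢ/Q for each well-mixed tank.
τ₁ = 6.97/0.355 = 19.634 min; τ₂ = 6.27/0.355 = 17.662 min.
Solving the cascade with C₁(0)=C₂(0)=0 gives C₂(t) = C_in[1 − (τ₁ e^(−t/τ₁) − τ₂ e^(−t/τ₂))/(τ₁ − τ₂)].
At t = 33.0: e^(−t/τ₁) = 0.18623, e^(−t/τ₂) = 0.15437.
C₂ = 4.69·[1 − (19.634·0.18623 − 17.662·0.15437)/(1.9718)] = 4.69·0.52837 = 2.4781 mg/L.

2.48 mg/L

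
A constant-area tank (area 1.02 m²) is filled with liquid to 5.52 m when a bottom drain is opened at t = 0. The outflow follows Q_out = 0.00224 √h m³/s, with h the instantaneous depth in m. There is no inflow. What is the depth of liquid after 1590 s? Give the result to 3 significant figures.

0.364 m

A dh/dt = −Q_out = −0.00224 √h.
Separate and integrate: 2(√h − √h₀) = −(0.00224/A) t.
√h = √5.52 − 0.00224·1590/(2·1.02) = 2.3495 − 1.7459 = 0.60359.
h = 0.60359² = 0.36432 m.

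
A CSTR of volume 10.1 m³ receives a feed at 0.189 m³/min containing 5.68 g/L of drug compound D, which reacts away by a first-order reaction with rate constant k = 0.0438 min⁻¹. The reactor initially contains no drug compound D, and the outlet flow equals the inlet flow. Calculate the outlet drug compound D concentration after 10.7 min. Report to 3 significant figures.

0.829 g/L

Accumulation = in − out − consumed: V dC/dt = Q C_in − Q C − k V C.
dC/dt = (Q/V) C_in − (Q/V + k) C; effective rate a = Q/V + k = 0.018713 + 0.0438 = 0.062513 min⁻¹.
C_ss = Q C_in/(Q + kV) = 1.7003 g/L; C(t) = C_ss + (C₀ − C_ss) e^(−a t).
C(10.7) = 1.7003 + (-1.7003)·e^(−0.062513·10.7) = 1.7003 + (-1.7003)·0.51228 = 0.82926 g/L.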